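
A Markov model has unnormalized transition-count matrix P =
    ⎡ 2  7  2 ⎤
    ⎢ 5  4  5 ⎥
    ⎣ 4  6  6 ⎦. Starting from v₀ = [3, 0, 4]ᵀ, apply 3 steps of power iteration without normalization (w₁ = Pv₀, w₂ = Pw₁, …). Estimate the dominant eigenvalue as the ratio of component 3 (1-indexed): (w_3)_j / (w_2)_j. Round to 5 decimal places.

w1 = Pv₀ = (14, 35, 36)
w2 = Pw1 = (345, 390, 482)
w3 = Pw2 = (4384, 5695, 6612)
Ratio at component: 6612 / 482 = 13.71784

λ ≈ 13.71784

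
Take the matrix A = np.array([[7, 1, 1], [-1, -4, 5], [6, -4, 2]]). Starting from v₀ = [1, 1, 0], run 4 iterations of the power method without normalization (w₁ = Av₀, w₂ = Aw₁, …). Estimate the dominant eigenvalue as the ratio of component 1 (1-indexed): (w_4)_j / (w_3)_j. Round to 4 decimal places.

w1 = Av₀ = (7·1 + 1·1 + 1·0; (-1)·1 + (-4)·1 + 5·0; 6·1 + (-4)·1 + 2·0) = (8, -5, 2)
w2 = Aw1 = (7·8 + 1·(-5) + 1·2; (-1)·8 + (-4)·(-5) + 5·2; 6·8 + (-4)·(-5) + 2·2) = (53, 22, 72)
w3 = Aw2 = (465, 219, 374)
w4 = Aw3 = (3848, 529, 2662)
Ratio at component: 3848 / 465 = 8.2753

8.2753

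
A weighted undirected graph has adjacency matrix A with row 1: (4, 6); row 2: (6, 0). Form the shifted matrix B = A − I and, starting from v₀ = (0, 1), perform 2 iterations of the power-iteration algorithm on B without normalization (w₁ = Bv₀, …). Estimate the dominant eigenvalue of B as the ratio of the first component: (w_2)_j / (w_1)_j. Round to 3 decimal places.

2.000

B = A − I has rows (3, 6); (6, -1)
w1 = Bv₀ = (3·0 + 6·1; 6·0 + (-1)·1) = (6, -1)
w2 = Bw1 = (3·6 + 6·(-1); 6·6 + (-1)·(-1)) = (12, 37)
Ratio: 12/6 = 2.000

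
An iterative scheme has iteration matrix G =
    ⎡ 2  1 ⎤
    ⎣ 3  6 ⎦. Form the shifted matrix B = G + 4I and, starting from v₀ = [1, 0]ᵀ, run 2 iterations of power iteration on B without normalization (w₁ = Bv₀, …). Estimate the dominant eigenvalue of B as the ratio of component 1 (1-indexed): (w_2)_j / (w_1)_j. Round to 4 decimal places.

B = G + 4I has rows (6, 1); (3, 10)
w1 = Bv₀ = (6·1 + 1·0; 3·1 + 10·0) = (6, 3)
w2 = Bw1 = (6·6 + 1·3; 3·6 + 10·3) = (39, 48)
Ratio: 39/6 = 6.5000

6.5000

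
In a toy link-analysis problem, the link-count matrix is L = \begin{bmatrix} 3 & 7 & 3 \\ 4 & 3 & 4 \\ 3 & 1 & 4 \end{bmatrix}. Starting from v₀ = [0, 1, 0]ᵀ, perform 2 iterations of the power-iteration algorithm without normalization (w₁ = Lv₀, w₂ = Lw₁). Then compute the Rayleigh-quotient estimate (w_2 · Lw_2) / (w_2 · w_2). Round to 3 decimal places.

w1 = Lv₀ = (3·0 + 7·1 + 3·0; 4·0 + 3·1 + 4·0; 3·0 + 1·1 + 4·0) = (7, 3, 1)
w2 = Lw1 = (3·7 + 7·3 + 3·1; 4·7 + 3·3 + 4·1; 3·7 + 1·3 + 4·1) = (45, 41, 28)
Lw2 = (506, 415, 288)
w2·Lw2 = 45·506 + 41·415 + 28·288 = 47849; w2·w2 = 45·45 + 41·41 + 28·28 = 4490
λ ≈ 47849/4490 = 10.657

λ ≈ 10.657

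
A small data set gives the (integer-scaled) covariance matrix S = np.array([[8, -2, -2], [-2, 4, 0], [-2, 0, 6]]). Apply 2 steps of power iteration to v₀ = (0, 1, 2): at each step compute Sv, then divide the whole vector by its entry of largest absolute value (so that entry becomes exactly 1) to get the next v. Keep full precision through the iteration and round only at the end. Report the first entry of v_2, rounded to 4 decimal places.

Sv0 = (-6.00000, 4.00000, 12.00000); divide by 12.00000 → v1 = (-0.50000, 0.33333, 1.00000)
Sv1 = (-6.66667, 2.33333, 7.00000); divide by 7.00000 → v2 = (-0.95238, 0.33333, 1.00000)
Requested entry of v2: -80/84 = -0.9524

-0.9524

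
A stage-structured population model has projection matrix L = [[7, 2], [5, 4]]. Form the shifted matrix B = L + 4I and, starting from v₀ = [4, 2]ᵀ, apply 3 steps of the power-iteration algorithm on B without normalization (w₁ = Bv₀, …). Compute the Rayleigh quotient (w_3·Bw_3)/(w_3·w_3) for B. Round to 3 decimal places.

13.081

B = L + 4I has rows (11, 2); (5, 8)
w1 = Bv₀ = (48, 36)
w2 = Bw1 = (600, 528)
w3 = Bw2 = (7656, 7224)
Bw3 = (98664, 96072)
w3·Bw3 = 1449395712; w3·w3 = 110800512; μ ≈ 1449395712/110800512 = 13.081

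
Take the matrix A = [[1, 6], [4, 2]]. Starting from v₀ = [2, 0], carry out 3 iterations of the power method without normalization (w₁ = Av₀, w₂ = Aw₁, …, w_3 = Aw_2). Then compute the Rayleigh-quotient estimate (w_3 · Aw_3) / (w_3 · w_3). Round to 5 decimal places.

w1 = Av₀ = (1·2 + 6·0; 4·2 + 2·0) = (2, 8)
w2 = Aw1 = (1·2 + 6·8; 4·2 + 2·8) = (50, 24)
w3 = Aw2 = (194, 248)
Aw3 = (1682, 1272)
w3·Aw3 = 194·1682 + 248·1272 = 641764; w3·w3 = 194·194 + 248·248 = 99140
λ ≈ 641764/99140 = 6.47331

6.47331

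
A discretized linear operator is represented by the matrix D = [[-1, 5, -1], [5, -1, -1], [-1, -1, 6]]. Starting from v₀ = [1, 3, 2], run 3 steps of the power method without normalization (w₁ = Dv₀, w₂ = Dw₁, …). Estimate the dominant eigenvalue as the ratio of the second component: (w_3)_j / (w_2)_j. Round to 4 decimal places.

w1 = Dv₀ = ((-1)·1 + 5·3 + (-1)·2; 5·1 + (-1)·3 + (-1)·2; (-1)·1 + (-1)·3 + 6·2) = (12, 0, 8)
w2 = Dw1 = ((-1)·12 + 5·0 + (-1)·8; 5·12 + (-1)·0 + (-1)·8; (-1)·12 + (-1)·0 + 6·8) = (-20, 52, 36)
w3 = Dw2 = (244, -188, 184)
Ratio at component: -188 / 52 = -3.6154

λ ≈ -3.6154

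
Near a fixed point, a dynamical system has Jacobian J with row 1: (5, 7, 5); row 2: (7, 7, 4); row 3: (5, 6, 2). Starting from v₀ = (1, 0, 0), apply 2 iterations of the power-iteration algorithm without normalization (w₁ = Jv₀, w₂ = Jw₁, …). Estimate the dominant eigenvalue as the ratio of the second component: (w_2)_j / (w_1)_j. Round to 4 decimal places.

λ ≈ 14.8571

w1 = Jv₀ = (5, 7, 5)
w2 = Jw1 = (99, 104, 77)
Ratio at component: 104 / 7 = 14.8571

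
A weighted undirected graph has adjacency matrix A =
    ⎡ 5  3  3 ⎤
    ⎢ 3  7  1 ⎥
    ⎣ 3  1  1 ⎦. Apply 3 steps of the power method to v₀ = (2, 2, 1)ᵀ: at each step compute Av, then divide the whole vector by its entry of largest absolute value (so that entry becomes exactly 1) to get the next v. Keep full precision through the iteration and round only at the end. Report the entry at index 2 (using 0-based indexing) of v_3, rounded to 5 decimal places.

Av0 = (19.000000, 21.000000, 9.000000); divide by 21.000000 → v1 = (0.904762, 1.000000, 0.428571)
Av1 = (8.809524, 10.142857, 4.142857); divide by 10.142857 → v2 = (0.868545, 1.000000, 0.408451)
Av2 = (8.568075, 10.014085, 4.014085); divide by 10.014085 → v3 = (0.855602, 1.000000, 0.400844)
Requested entry of v3: 855/2133 = 0.40084

0.40084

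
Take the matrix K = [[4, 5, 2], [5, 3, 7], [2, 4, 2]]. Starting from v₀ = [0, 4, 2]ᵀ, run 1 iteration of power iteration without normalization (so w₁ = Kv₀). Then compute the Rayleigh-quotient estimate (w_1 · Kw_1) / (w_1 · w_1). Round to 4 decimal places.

w1 = Kv₀ = (4·0 + 5·4 + 2·2; 5·0 + 3·4 + 7·2; 2·0 + 4·4 + 2·2) = (24, 26, 20)
Kw1 = (266, 338, 192)
w1·Kw1 = 24·266 + 26·338 + 20·192 = 19012; w1·w1 = 24·24 + 26·26 + 20·20 = 1652
λ ≈ 19012/1652 = 11.5085

11.5085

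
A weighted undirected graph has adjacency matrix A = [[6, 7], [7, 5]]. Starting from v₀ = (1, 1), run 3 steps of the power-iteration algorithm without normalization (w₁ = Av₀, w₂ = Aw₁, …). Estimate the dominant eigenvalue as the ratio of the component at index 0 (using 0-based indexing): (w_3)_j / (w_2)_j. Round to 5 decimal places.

12.52469

w1 = Av₀ = (13, 12)
w2 = Aw1 = (162, 151)
w3 = Aw2 = (2029, 1889)
Ratio at component: 2029 / 162 = 12.52469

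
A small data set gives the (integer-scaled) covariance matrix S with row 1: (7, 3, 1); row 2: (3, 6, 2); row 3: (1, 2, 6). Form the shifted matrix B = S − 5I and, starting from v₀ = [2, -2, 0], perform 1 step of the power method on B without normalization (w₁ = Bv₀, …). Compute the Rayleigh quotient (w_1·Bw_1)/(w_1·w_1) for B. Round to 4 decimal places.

B = S − 5I has rows (2, 3, 1); (3, 1, 2); (1, 2, 1)
w1 = Bv₀ = (2·2 + 3·(-2) + 1·0; 3·2 + 1·(-2) + 2·0; 1·2 + 2·(-2) + 1·0) = (-2, 4, -2)
Bw1 = (6, -6, 4)
w1·Bw1 = -44; w1·w1 = 24; μ ≈ -44/24 = -1.8333

-1.8333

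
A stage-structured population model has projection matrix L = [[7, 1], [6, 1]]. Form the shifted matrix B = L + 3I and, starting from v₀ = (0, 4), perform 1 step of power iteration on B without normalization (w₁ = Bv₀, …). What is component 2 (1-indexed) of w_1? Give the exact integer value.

B = L + 3I has rows (10, 1); (6, 4)
w1 = Bv₀ = (4, 16)
Requested component of w1: 16

16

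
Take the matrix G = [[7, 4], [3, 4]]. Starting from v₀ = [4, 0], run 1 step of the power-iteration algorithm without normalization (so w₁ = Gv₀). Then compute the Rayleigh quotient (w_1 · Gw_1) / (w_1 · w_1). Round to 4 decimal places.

w1 = Gv₀ = (28, 12)
Gw1 = (244, 132)
w1·Gw1 = 28·244 + 12·132 = 8416; w1·w1 = 28·28 + 12·12 = 928
λ ≈ 8416/928 = 9.0690

9.0690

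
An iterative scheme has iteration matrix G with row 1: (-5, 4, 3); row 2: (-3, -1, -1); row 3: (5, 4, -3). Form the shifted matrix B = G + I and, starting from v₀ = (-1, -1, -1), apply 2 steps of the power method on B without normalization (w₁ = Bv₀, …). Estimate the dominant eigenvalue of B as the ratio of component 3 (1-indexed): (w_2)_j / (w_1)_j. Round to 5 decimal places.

B = G + I has rows (-4, 4, 3); (-3, 0, -1); (5, 4, -2)
w1 = Bv₀ = ((-4)·(-1) + 4·(-1) + 3·(-1); (-3)·(-1) + 0·(-1) + (-1)·(-1); 5·(-1) + 4·(-1) + (-2)·(-1)) = (-3, 4, -7)
w2 = Bw1 = ((-4)·(-3) + 4·4 + 3·(-7); (-3)·(-3) + 0·4 + (-1)·(-7); 5·(-3) + 4·4 + (-2)·(-7)) = (7, 16, 15)
Ratio: 15/-7 = -2.14286

-2.14286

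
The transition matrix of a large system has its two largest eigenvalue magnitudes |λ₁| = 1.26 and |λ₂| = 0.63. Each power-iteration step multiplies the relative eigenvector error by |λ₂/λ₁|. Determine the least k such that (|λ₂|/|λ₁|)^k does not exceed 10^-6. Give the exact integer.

20

|λ₂/λ₁| = 0.63/1.26 = 0.50000
Need k ≥ ln(10^-6) / ln(0.50000) = -13.8155 / -0.6931 ≈ 19.932
Smallest integer k satisfying the bound: 20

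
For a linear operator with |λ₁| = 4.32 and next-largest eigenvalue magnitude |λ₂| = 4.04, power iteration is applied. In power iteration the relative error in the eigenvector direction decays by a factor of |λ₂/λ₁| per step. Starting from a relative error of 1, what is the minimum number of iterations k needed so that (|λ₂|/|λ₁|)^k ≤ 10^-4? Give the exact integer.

138

|λ₂/λ₁| = 4.04/4.32 = 0.93519
Need k ≥ ln(10^-4) / ln(0.93519) = -9.2103 / -0.0670 ≈ 137.446
Smallest integer k satisfying the bound: 138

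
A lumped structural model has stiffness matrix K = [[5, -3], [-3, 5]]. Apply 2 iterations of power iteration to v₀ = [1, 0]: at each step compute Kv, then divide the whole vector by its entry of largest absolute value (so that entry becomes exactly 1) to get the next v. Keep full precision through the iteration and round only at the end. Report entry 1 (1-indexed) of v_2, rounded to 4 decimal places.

Kv0 = (5.00000, -3.00000); divide by 5.00000 → v1 = (1.00000, -0.60000)
Kv1 = (6.80000, -6.00000); divide by 6.80000 → v2 = (1.00000, -0.88235)
Requested entry of v2: 34/34 = 1.0000

1.0000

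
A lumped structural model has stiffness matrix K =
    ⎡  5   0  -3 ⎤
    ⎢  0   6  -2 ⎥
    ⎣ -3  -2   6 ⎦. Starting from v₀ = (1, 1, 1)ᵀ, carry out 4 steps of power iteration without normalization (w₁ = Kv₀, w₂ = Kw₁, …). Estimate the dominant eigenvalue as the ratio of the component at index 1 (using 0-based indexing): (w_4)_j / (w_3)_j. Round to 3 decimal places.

w1 = Kv₀ = (2, 4, 1)
w2 = Kw1 = (7, 22, -8)
w3 = Kw2 = (59, 148, -113)
w4 = Kw3 = (634, 1114, -1151)
Ratio at component: 1114 / 148 = 7.527

λ ≈ 7.527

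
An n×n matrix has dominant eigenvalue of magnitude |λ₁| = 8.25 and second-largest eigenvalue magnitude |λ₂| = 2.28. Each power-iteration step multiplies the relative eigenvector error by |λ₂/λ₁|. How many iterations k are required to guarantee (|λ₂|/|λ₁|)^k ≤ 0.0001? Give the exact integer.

|λ₂/λ₁| = 2.28/8.25 = 0.27636
Need k ≥ ln(0.0001) / ln(0.27636) = -9.2103 / -1.2860 ≈ 7.162
Smallest integer k satisfying the bound: 8

8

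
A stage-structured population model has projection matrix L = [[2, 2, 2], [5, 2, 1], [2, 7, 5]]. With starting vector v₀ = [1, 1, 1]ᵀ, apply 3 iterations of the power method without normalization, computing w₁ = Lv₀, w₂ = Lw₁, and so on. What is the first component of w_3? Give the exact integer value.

w1 = Lv₀ = (2·1 + 2·1 + 2·1; 5·1 + 2·1 + 1·1; 2·1 + 7·1 + 5·1) = (6, 8, 14)
w2 = Lw1 = (2·6 + 2·8 + 2·14; 5·6 + 2·8 + 1·14; 2·6 + 7·8 + 5·14) = (56, 60, 138)
w3 = Lw2 = (508, 538, 1222)
The requested component of w3 is 508.

508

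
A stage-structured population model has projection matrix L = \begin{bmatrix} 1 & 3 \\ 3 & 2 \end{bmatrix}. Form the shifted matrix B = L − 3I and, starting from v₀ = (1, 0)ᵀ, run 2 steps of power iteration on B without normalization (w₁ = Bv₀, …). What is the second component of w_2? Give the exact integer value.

-9

B = L − 3I has rows (-2, 3); (3, -1)
w1 = Bv₀ = ((-2)·1 + 3·0; 3·1 + (-1)·0) = (-2, 3)
w2 = Bw1 = ((-2)·(-2) + 3·3; 3·(-2) + (-1)·3) = (13, -9)
Requested component of w2: -9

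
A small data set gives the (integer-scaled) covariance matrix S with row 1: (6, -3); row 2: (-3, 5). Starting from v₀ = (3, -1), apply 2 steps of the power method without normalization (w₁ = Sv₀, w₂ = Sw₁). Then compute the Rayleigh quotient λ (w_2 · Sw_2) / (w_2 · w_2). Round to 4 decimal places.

w1 = Sv₀ = (21, -14)
w2 = Sw1 = (168, -133)
Sw2 = (1407, -1169)
w2·Sw2 = 168·1407 + (-133)·(-1169) = 391853; w2·w2 = 168·168 + (-133)·(-133) = 45913
λ ≈ 391853/45913 = 8.5347

λ ≈ 8.5347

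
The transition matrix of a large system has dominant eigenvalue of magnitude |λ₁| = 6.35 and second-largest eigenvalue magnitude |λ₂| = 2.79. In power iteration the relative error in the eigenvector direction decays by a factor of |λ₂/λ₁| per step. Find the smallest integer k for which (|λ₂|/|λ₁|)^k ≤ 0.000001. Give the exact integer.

17

|λ₂/λ₁| = 2.79/6.35 = 0.43937
Need k ≥ ln(0.000001) / ln(0.43937) = -13.8155 / -0.8224 ≈ 16.799
Smallest integer k satisfying the bound: 17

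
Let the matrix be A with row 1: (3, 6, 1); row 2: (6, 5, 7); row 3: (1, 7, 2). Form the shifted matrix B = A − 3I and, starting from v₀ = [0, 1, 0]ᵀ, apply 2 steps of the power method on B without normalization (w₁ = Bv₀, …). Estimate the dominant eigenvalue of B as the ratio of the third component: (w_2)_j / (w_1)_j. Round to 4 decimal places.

B = A − 3I has rows (0, 6, 1); (6, 2, 7); (1, 7, -1)
w1 = Bv₀ = (6, 2, 7)
w2 = Bw1 = (19, 89, 13)
Ratio: 13/7 = 1.8571

1.8571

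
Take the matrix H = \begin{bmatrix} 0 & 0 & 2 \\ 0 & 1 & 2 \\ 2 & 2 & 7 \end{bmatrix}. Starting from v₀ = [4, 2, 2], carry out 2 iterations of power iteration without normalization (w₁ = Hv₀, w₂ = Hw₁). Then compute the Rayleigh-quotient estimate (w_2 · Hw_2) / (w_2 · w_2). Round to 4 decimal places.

w1 = Hv₀ = (0·4 + 0·2 + 2·2; 0·4 + 1·2 + 2·2; 2·4 + 2·2 + 7·2) = (4, 6, 26)
w2 = Hw1 = (0·4 + 0·6 + 2·26; 0·4 + 1·6 + 2·26; 2·4 + 2·6 + 7·26) = (52, 58, 202)
Hw2 = (404, 462, 1634)
w2·Hw2 = 52·404 + 58·462 + 202·1634 = 377872; w2·w2 = 52·52 + 58·58 + 202·202 = 46872
λ ≈ 377872/46872 = 8.0618

8.0618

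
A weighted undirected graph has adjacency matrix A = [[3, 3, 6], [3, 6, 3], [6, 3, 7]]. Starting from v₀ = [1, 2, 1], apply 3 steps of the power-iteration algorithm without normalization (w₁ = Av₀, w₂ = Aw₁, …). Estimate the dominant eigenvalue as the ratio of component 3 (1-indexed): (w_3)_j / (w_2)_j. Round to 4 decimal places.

λ ≈ 13.8881

w1 = Av₀ = (3·1 + 3·2 + 6·1; 3·1 + 6·2 + 3·1; 6·1 + 3·2 + 7·1) = (15, 18, 19)
w2 = Aw1 = (3·15 + 3·18 + 6·19; 3·15 + 6·18 + 3·19; 6·15 + 3·18 + 7·19) = (213, 210, 277)
w3 = Aw2 = (2931, 2730, 3847)
Ratio at component: 3847 / 277 = 13.8881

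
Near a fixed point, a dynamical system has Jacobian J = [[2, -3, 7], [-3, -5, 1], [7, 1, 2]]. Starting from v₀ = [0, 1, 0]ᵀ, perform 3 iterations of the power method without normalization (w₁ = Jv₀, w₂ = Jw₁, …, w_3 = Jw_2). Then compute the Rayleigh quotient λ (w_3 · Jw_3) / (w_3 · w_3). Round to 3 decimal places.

w1 = Jv₀ = (-3, -5, 1)
w2 = Jw1 = (16, 35, -24)
w3 = Jw2 = (-241, -247, 99)
Jw3 = (952, 2057, -1736)
w3·Jw3 = (-241)·952 + (-247)·2057 + 99·(-1736) = -909375; w3·w3 = (-241)·(-241) + (-247)·(-247) + 99·99 = 128891
λ ≈ -909375/128891 = -7.055

λ ≈ -7.055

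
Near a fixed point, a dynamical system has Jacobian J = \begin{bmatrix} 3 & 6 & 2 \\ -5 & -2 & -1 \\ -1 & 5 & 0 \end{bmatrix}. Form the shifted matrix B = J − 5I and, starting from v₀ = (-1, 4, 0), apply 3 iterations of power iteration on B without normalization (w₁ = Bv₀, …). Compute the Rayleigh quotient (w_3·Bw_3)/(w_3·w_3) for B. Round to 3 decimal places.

μ ≈ -3.864

B = J − 5I has rows (-2, 6, 2); (-5, -7, -1); (-1, 5, -5)
w1 = Bv₀ = (26, -23, 21)
w2 = Bw1 = (-148, 10, -246)
w3 = Bw2 = (-136, 916, 1428)
Bw3 = (8624, -7160, -2424)
w3·Bw3 = -11192896; w3·w3 = 2896736; μ ≈ -11192896/2896736 = -3.864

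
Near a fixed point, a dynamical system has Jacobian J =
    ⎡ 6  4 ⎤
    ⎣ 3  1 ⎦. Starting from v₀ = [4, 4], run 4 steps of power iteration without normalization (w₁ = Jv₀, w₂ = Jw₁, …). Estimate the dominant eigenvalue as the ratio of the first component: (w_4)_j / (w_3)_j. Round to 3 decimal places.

w1 = Jv₀ = (6·4 + 4·4; 3·4 + 1·4) = (40, 16)
w2 = Jw1 = (6·40 + 4·16; 3·40 + 1·16) = (304, 136)
w3 = Jw2 = (2368, 1048)
w4 = Jw3 = (18400, 8152)
Ratio at component: 18400 / 2368 = 7.770

λ ≈ 7.770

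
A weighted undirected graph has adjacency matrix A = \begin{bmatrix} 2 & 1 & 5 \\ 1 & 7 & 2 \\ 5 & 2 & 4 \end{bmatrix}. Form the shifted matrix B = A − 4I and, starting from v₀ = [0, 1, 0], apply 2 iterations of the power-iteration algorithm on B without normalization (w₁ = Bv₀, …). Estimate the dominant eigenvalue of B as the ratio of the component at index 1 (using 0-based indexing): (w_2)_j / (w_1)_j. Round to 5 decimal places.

B = A − 4I has rows (-2, 1, 5); (1, 3, 2); (5, 2, 0)
w1 = Bv₀ = ((-2)·0 + 1·1 + 5·0; 1·0 + 3·1 + 2·0; 5·0 + 2·1 + 0·0) = (1, 3, 2)
w2 = Bw1 = ((-2)·1 + 1·3 + 5·2; 1·1 + 3·3 + 2·2; 5·1 + 2·3 + 0·2) = (11, 14, 11)
Ratio: 14/3 = 4.66667

μ ≈ 4.66667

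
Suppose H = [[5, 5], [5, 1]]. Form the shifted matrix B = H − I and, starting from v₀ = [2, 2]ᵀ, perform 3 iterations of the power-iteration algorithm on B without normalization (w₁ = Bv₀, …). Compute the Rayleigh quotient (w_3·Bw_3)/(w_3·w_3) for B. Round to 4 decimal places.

B = H − I has rows (4, 5); (5, 0)
w1 = Bv₀ = (4·2 + 5·2; 5·2 + 0·2) = (18, 10)
w2 = Bw1 = (4·18 + 5·10; 5·18 + 0·10) = (122, 90)
w3 = Bw2 = (938, 610)
Bw3 = (6802, 4690)
w3·Bw3 = 9241176; w3·w3 = 1251944; μ ≈ 9241176/1251944 = 7.3815

7.3815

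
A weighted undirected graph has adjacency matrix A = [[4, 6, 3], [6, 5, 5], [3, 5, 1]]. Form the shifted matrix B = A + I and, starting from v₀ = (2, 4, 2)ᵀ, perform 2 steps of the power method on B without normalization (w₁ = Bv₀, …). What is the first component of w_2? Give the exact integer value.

566

B = A + I has rows (5, 6, 3); (6, 6, 5); (3, 5, 2)
w1 = Bv₀ = (40, 46, 30)
w2 = Bw1 = (566, 666, 410)
Requested component of w2: 566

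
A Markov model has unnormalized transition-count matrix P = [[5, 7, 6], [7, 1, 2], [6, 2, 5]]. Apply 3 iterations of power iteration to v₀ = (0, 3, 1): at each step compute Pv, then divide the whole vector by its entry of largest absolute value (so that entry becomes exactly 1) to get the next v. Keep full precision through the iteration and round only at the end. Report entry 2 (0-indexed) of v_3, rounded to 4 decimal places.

0.7358

Pv0 = (27.00000, 5.00000, 11.00000); divide by 27.00000 → v1 = (1.00000, 0.18519, 0.40741)
Pv1 = (8.74074, 8.00000, 8.40741); divide by 8.74074 → v2 = (1.00000, 0.91525, 0.96186)
Pv2 = (17.17797, 9.83898, 12.63983); divide by 17.17797 → v3 = (1.00000, 0.57277, 0.73582)
Requested entry of v3: 2983/4054 = 0.7358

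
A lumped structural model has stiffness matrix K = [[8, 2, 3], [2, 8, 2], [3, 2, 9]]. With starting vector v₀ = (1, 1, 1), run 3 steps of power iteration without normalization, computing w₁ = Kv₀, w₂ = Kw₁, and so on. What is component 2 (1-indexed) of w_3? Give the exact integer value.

1918

w1 = Kv₀ = (8·1 + 2·1 + 3·1; 2·1 + 8·1 + 2·1; 3·1 + 2·1 + 9·1) = (13, 12, 14)
w2 = Kw1 = (8·13 + 2·12 + 3·14; 2·13 + 8·12 + 2·14; 3·13 + 2·12 + 9·14) = (170, 150, 189)
w3 = Kw2 = (2227, 1918, 2511)
The requested component of w3 is 1918.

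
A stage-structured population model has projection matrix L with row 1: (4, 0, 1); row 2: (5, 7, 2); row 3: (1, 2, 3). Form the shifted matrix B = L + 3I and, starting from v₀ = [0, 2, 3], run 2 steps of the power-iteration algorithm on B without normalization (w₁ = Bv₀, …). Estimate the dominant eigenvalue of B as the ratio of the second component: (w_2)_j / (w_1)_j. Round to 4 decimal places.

μ ≈ 12.2692

B = L + 3I has rows (7, 0, 1); (5, 10, 2); (1, 2, 6)
w1 = Bv₀ = (3, 26, 22)
w2 = Bw1 = (43, 319, 187)
Ratio: 319/26 = 12.2692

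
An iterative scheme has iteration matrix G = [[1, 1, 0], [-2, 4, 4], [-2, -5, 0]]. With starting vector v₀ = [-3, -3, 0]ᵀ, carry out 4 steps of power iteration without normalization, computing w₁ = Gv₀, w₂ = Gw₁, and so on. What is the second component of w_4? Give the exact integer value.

456

w1 = Gv₀ = (1·(-3) + 1·(-3) + 0·0; (-2)·(-3) + 4·(-3) + 4·0; (-2)·(-3) + (-5)·(-3) + 0·0) = (-6, -6, 21)
w2 = Gw1 = (1·(-6) + 1·(-6) + 0·21; (-2)·(-6) + 4·(-6) + 4·21; (-2)·(-6) + (-5)·(-6) + 0·21) = (-12, 72, 42)
w3 = Gw2 = (60, 480, -336)
w4 = Gw3 = (540, 456, -2520)
The requested component of w4 is 456.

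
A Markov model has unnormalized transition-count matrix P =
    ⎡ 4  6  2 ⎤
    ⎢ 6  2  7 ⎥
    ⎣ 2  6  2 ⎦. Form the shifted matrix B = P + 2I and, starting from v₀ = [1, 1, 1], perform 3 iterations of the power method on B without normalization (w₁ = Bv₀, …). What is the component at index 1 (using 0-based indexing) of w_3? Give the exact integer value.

3450

B = P + 2I has rows (6, 6, 2); (6, 4, 7); (2, 6, 4)
w1 = Bv₀ = (14, 17, 12)
w2 = Bw1 = (210, 236, 178)
w3 = Bw2 = (3032, 3450, 2548)
Requested component of w3: 3450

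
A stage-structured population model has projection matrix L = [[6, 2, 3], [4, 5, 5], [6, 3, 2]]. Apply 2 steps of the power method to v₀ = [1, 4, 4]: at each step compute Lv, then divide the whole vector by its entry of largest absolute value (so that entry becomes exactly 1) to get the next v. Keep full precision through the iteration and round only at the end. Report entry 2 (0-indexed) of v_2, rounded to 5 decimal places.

0.74890

Lv0 = (26.000000, 44.000000, 26.000000); divide by 44.000000 → v1 = (0.590909, 1.000000, 0.590909)
Lv1 = (7.318182, 10.318182, 7.727273); divide by 10.318182 → v2 = (0.709251, 1.000000, 0.748899)
Requested entry of v2: 340/454 = 0.74890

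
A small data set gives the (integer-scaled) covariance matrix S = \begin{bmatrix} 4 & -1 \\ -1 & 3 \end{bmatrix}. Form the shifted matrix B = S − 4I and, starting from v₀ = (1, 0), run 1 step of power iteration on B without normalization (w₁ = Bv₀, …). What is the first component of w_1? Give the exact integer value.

B = S − 4I has rows (0, -1); (-1, -1)
w1 = Bv₀ = (0·1 + (-1)·0; (-1)·1 + (-1)·0) = (0, -1)
Requested component of w1: 0

0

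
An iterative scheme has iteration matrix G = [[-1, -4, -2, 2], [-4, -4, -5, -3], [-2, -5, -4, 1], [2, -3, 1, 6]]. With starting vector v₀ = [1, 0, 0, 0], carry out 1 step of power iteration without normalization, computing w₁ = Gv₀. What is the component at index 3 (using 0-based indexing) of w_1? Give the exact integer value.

2

w1 = Gv₀ = ((-1)·1 + (-4)·0 + (-2)·0 + 2·0; (-4)·1 + (-4)·0 + (-5)·0 + (-3)·0; (-2)·1 + (-5)·0 + (-4)·0 + 1·0; 2·1 + (-3)·0 + 1·0 + 6·0) = (-1, -4, -2, 2)
The requested component of w1 is 2.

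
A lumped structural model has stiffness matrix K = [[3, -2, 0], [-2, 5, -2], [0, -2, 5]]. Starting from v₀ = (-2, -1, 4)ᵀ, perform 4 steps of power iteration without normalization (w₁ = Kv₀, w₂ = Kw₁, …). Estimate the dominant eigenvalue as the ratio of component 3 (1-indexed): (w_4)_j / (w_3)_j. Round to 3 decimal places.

λ ≈ 6.678

w1 = Kv₀ = (3·(-2) + (-2)·(-1) + 0·4; (-2)·(-2) + 5·(-1) + (-2)·4; 0·(-2) + (-2)·(-1) + 5·4) = (-4, -9, 22)
w2 = Kw1 = (3·(-4) + (-2)·(-9) + 0·22; (-2)·(-4) + 5·(-9) + (-2)·22; 0·(-4) + (-2)·(-9) + 5·22) = (6, -81, 128)
w3 = Kw2 = (180, -673, 802)
w4 = Kw3 = (1886, -5329, 5356)
Ratio at component: 5356 / 802 = 6.678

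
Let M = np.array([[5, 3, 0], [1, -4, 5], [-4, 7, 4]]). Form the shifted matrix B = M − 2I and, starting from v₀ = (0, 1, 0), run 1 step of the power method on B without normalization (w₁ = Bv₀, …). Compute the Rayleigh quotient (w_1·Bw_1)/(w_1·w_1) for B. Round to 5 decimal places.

μ ≈ -7.98936

B = M − 2I has rows (3, 3, 0); (1, -6, 5); (-4, 7, 2)
w1 = Bv₀ = (3·0 + 3·1 + 0·0; 1·0 + (-6)·1 + 5·0; (-4)·0 + 7·1 + 2·0) = (3, -6, 7)
Bw1 = (-9, 74, -40)
w1·Bw1 = -751; w1·w1 = 94; μ ≈ -751/94 = -7.98936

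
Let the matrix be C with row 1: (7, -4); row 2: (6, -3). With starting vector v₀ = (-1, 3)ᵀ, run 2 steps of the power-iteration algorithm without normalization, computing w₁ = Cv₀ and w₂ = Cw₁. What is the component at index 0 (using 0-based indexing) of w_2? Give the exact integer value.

-73

w1 = Cv₀ = (7·(-1) + (-4)·3; 6·(-1) + (-3)·3) = (-19, -15)
w2 = Cw1 = (7·(-19) + (-4)·(-15); 6·(-19) + (-3)·(-15)) = (-73, -69)
The requested component of w2 is -73.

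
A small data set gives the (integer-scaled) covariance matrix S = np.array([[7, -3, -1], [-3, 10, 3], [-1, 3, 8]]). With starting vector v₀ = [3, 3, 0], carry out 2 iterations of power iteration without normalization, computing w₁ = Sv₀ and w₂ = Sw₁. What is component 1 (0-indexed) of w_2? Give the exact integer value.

192

w1 = Sv₀ = (12, 21, 6)
w2 = Sw1 = (15, 192, 99)
The requested component of w2 is 192.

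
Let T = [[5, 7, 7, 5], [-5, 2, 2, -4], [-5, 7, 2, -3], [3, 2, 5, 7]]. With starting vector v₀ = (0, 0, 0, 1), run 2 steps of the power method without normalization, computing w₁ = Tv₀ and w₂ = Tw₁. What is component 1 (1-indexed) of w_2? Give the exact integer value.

11

w1 = Tv₀ = (5, -4, -3, 7)
w2 = Tw1 = (11, -67, -80, 41)
The requested component of w2 is 11.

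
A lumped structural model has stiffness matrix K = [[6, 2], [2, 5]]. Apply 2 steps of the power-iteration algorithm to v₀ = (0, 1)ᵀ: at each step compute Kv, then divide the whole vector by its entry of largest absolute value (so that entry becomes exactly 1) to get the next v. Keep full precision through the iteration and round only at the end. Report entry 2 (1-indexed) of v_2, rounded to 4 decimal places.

Kv0 = (2.00000, 5.00000); divide by 5.00000 → v1 = (0.40000, 1.00000)
Kv1 = (4.40000, 5.80000); divide by 5.80000 → v2 = (0.75862, 1.00000)
Requested entry of v2: 29/29 = 1.0000

1.0000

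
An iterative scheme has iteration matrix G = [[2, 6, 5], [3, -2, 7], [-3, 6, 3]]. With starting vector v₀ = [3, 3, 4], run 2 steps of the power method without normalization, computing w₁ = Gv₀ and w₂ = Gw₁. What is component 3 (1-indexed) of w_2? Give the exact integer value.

w1 = Gv₀ = (2·3 + 6·3 + 5·4; 3·3 + (-2)·3 + 7·4; (-3)·3 + 6·3 + 3·4) = (44, 31, 21)
w2 = Gw1 = (2·44 + 6·31 + 5·21; 3·44 + (-2)·31 + 7·21; (-3)·44 + 6·31 + 3·21) = (379, 217, 117)
The requested component of w2 is 117.

117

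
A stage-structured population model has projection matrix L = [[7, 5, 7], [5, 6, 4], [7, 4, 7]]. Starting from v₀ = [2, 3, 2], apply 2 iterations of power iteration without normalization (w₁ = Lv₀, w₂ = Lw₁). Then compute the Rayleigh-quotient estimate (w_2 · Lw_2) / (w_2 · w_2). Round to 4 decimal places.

17.5226

w1 = Lv₀ = (7·2 + 5·3 + 7·2; 5·2 + 6·3 + 4·2; 7·2 + 4·3 + 7·2) = (43, 36, 40)
w2 = Lw1 = (7·43 + 5·36 + 7·40; 5·43 + 6·36 + 4·40; 7·43 + 4·36 + 7·40) = (761, 591, 725)
Lw2 = (13357, 10251, 12766)
w2·Lw2 = 761·13357 + 591·10251 + 725·12766 = 25478368; w2·w2 = 761·761 + 591·591 + 725·725 = 1454027
λ ≈ 25478368/1454027 = 17.5226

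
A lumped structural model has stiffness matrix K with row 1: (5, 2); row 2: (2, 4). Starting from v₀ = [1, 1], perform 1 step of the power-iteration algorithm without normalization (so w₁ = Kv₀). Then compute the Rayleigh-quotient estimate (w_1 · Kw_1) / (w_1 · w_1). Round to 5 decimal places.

6.55294

w1 = Kv₀ = (5·1 + 2·1; 2·1 + 4·1) = (7, 6)
Kw1 = (47, 38)
w1·Kw1 = 7·47 + 6·38 = 557; w1·w1 = 7·7 + 6·6 = 85
λ ≈ 557/85 = 6.55294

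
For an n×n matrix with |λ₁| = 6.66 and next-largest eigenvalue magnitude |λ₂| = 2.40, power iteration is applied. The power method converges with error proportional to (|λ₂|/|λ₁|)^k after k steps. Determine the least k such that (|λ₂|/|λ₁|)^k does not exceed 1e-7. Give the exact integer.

16

|λ₂/λ₁| = 2.40/6.66 = 0.36036
Need k ≥ ln(1e-7) / ln(0.36036) = -16.1181 / -1.0207 ≈ 15.792
Smallest integer k satisfying the bound: 16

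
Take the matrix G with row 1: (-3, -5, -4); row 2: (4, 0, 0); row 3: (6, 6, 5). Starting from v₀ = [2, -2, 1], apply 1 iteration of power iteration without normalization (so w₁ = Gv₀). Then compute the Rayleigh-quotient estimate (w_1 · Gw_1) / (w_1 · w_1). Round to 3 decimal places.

w1 = Gv₀ = ((-3)·2 + (-5)·(-2) + (-4)·1; 4·2 + 0·(-2) + 0·1; 6·2 + 6·(-2) + 5·1) = (0, 8, 5)
Gw1 = (-60, 0, 73)
w1·Gw1 = 0·(-60) + 8·0 + 5·73 = 365; w1·w1 = 0·0 + 8·8 + 5·5 = 89
λ ≈ 365/89 = 4.101

λ ≈ 4.101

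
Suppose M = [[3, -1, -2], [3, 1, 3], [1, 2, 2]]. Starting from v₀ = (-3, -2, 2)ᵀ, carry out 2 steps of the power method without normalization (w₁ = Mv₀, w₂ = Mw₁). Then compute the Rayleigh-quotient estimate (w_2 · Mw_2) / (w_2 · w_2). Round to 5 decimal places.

w1 = Mv₀ = (-11, -5, -3)
w2 = Mw1 = (-22, -47, -27)
Mw2 = (35, -194, -170)
w2·Mw2 = (-22)·35 + (-47)·(-194) + (-27)·(-170) = 12938; w2·w2 = (-22)·(-22) + (-47)·(-47) + (-27)·(-27) = 3422
λ ≈ 12938/3422 = 3.78083

3.78083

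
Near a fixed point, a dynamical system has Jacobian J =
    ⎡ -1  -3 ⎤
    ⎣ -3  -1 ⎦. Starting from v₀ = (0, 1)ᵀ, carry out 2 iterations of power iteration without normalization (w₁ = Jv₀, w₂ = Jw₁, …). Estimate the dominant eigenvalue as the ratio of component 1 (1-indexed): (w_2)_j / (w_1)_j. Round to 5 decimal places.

w1 = Jv₀ = (-3, -1)
w2 = Jw1 = (6, 10)
Ratio at component: 6 / -3 = -2.00000

λ ≈ -2.00000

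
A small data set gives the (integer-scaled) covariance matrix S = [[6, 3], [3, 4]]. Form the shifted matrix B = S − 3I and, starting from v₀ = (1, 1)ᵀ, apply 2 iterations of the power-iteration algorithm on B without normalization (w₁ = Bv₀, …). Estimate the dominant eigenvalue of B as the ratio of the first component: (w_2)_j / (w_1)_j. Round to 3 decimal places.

μ ≈ 5.000

B = S − 3I has rows (3, 3); (3, 1)
w1 = Bv₀ = (3·1 + 3·1; 3·1 + 1·1) = (6, 4)
w2 = Bw1 = (3·6 + 3·4; 3·6 + 1·4) = (30, 22)
Ratio: 30/6 = 5.000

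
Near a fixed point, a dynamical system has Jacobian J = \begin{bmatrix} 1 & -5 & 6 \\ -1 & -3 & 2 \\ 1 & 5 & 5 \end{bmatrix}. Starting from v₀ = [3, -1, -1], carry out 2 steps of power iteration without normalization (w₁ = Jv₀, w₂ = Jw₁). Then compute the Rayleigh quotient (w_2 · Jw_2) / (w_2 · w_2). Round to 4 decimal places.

7.0498

w1 = Jv₀ = (1·3 + (-5)·(-1) + 6·(-1); (-1)·3 + (-3)·(-1) + 2·(-1); 1·3 + 5·(-1) + 5·(-1)) = (2, -2, -7)
w2 = Jw1 = (1·2 + (-5)·(-2) + 6·(-7); (-1)·2 + (-3)·(-2) + 2·(-7); 1·2 + 5·(-2) + 5·(-7)) = (-30, -10, -43)
Jw2 = (-238, -26, -295)
w2·Jw2 = (-30)·(-238) + (-10)·(-26) + (-43)·(-295) = 20085; w2·w2 = (-30)·(-30) + (-10)·(-10) + (-43)·(-43) = 2849
λ ≈ 20085/2849 = 7.0498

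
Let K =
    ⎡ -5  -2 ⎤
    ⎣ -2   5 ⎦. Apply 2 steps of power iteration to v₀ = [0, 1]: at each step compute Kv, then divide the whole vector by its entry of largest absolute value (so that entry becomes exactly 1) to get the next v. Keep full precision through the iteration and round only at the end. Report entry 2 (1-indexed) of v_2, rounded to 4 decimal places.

Kv0 = (-2.00000, 5.00000); divide by 5.00000 → v1 = (-0.40000, 1.00000)
Kv1 = (0.00000, 5.80000); divide by 5.80000 → v2 = (0.00000, 1.00000)
Requested entry of v2: 29/29 = 1.0000

1.0000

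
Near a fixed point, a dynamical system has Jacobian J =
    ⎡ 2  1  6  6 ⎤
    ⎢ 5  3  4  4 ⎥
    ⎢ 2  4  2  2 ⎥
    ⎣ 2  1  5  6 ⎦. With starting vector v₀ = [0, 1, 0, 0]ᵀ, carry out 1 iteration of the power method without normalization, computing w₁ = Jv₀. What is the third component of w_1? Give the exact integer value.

w1 = Jv₀ = (2·0 + 1·1 + 6·0 + 6·0; 5·0 + 3·1 + 4·0 + 4·0; 2·0 + 4·1 + 2·0 + 2·0; 2·0 + 1·1 + 5·0 + 6·0) = (1, 3, 4, 1)
The requested component of w1 is 4.

4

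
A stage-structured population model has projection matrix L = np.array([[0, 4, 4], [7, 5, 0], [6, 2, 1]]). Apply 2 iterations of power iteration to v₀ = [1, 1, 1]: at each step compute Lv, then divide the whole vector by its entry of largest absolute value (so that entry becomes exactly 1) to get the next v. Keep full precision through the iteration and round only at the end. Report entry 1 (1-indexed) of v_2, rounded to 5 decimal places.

0.72414

Lv0 = (8.000000, 12.000000, 9.000000); divide by 12.000000 → v1 = (0.666667, 1.000000, 0.750000)
Lv1 = (7.000000, 9.666667, 6.750000); divide by 9.666667 → v2 = (0.724138, 1.000000, 0.698276)
Requested entry of v2: 84/116 = 0.72414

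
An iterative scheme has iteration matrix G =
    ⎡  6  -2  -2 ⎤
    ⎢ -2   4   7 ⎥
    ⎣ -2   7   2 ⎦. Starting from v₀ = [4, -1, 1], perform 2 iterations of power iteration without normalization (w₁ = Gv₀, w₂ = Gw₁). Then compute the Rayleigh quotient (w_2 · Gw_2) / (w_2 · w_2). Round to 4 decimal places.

w1 = Gv₀ = (6·4 + (-2)·(-1) + (-2)·1; (-2)·4 + 4·(-1) + 7·1; (-2)·4 + 7·(-1) + 2·1) = (24, -5, -13)
w2 = Gw1 = (6·24 + (-2)·(-5) + (-2)·(-13); (-2)·24 + 4·(-5) + 7·(-13); (-2)·24 + 7·(-5) + 2·(-13)) = (180, -159, -109)
Gw2 = (1616, -1759, -1691)
w2·Gw2 = 180·1616 + (-159)·(-1759) + (-109)·(-1691) = 754880; w2·w2 = 180·180 + (-159)·(-159) + (-109)·(-109) = 69562
λ ≈ 754880/69562 = 10.8519

10.8519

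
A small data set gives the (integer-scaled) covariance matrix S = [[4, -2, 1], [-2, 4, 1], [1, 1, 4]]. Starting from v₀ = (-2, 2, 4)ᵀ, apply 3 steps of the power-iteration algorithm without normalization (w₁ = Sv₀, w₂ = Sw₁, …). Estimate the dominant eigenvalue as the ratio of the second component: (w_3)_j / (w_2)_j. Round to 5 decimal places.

λ ≈ 5.75000

w1 = Sv₀ = (4·(-2) + (-2)·2 + 1·4; (-2)·(-2) + 4·2 + 1·4; 1·(-2) + 1·2 + 4·4) = (-8, 16, 16)
w2 = Sw1 = (4·(-8) + (-2)·16 + 1·16; (-2)·(-8) + 4·16 + 1·16; 1·(-8) + 1·16 + 4·16) = (-48, 96, 72)
w3 = Sw2 = (-312, 552, 336)
Ratio at component: 552 / 96 = 5.75000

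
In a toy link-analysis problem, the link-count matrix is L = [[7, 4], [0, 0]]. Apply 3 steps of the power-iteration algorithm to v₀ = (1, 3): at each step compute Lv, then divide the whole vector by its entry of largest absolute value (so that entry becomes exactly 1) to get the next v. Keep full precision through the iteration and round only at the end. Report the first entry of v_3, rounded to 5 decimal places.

Lv0 = (19.000000, 0.000000); divide by 19.000000 → v1 = (1.000000, 0.000000)
Lv1 = (7.000000, 0.000000); divide by 7.000000 → v2 = (1.000000, 0.000000)
Lv2 = (7.000000, 0.000000); divide by 7.000000 → v3 = (1.000000, 0.000000)
Requested entry of v3: 931/931 = 1.00000

1.00000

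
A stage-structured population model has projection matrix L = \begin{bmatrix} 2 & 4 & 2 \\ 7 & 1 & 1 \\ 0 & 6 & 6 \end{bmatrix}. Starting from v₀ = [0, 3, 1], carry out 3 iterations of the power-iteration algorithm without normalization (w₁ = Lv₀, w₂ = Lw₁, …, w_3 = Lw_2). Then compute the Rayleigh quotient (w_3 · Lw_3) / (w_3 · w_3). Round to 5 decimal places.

w1 = Lv₀ = (2·0 + 4·3 + 2·1; 7·0 + 1·3 + 1·1; 0·0 + 6·3 + 6·1) = (14, 4, 24)
w2 = Lw1 = (2·14 + 4·4 + 2·24; 7·14 + 1·4 + 1·24; 0·14 + 6·4 + 6·24) = (92, 126, 168)
w3 = Lw2 = (1024, 938, 1764)
Lw3 = (9328, 9870, 16212)
w3·Lw3 = 1024·9328 + 938·9870 + 1764·16212 = 47407900; w3·w3 = 1024·1024 + 938·938 + 1764·1764 = 5040116
λ ≈ 47407900/5040116 = 9.40611

λ ≈ 9.40611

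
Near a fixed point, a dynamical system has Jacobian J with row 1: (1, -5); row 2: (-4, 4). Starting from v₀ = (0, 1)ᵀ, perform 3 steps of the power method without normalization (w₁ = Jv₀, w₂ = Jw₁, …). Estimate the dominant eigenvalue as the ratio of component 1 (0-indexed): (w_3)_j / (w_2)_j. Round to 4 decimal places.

6.7778

w1 = Jv₀ = (-5, 4)
w2 = Jw1 = (-25, 36)
w3 = Jw2 = (-205, 244)
Ratio at component: 244 / 36 = 6.7778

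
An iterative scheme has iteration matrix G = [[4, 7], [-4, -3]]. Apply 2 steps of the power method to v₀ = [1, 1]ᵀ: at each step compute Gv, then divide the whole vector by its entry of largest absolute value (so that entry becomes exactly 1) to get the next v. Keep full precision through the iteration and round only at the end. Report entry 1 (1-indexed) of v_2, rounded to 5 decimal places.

Gv0 = (11.000000, -7.000000); divide by 11.000000 → v1 = (1.000000, -0.636364)
Gv1 = (-0.454545, -2.090909); divide by -2.090909 → v2 = (0.217391, 1.000000)
Requested entry of v2: -5/-23 = 0.21739

0.21739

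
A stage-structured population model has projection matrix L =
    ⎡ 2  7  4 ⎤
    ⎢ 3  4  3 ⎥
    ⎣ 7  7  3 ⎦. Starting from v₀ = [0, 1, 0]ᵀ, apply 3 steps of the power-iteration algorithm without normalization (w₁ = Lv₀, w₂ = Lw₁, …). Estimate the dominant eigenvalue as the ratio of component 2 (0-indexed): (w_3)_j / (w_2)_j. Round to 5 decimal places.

w1 = Lv₀ = (2·0 + 7·1 + 4·0; 3·0 + 4·1 + 3·0; 7·0 + 7·1 + 3·0) = (7, 4, 7)
w2 = Lw1 = (2·7 + 7·4 + 4·7; 3·7 + 4·4 + 3·7; 7·7 + 7·4 + 3·7) = (70, 58, 98)
w3 = Lw2 = (938, 736, 1190)
Ratio at component: 1190 / 98 = 12.14286

12.14286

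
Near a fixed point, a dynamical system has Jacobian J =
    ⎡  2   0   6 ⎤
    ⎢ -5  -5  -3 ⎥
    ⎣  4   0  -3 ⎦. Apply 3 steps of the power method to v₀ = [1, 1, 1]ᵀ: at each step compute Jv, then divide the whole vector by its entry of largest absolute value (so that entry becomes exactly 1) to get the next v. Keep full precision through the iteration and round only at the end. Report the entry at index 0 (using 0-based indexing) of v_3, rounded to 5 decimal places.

Jv0 = (8.000000, -13.000000, 1.000000); divide by -13.000000 → v1 = (-0.615385, 1.000000, -0.076923)
Jv1 = (-1.692308, -1.692308, -2.230769); divide by -2.230769 → v2 = (0.758621, 0.758621, 1.000000)
Jv2 = (7.517241, -10.586207, 0.034483); divide by -10.586207 → v3 = (-0.710098, 1.000000, -0.003257)
Requested entry of v3: 218/-307 = -0.71010

-0.71010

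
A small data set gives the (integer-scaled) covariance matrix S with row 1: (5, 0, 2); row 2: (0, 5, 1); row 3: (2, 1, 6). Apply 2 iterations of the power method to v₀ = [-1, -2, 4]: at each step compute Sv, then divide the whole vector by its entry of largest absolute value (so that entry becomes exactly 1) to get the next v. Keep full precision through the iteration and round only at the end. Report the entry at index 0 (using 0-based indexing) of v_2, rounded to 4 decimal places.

Sv0 = (3.00000, -6.00000, 20.00000); divide by 20.00000 → v1 = (0.15000, -0.30000, 1.00000)
Sv1 = (2.75000, -0.50000, 6.00000); divide by 6.00000 → v2 = (0.45833, -0.08333, 1.00000)
Requested entry of v2: 55/120 = 0.4583

0.4583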